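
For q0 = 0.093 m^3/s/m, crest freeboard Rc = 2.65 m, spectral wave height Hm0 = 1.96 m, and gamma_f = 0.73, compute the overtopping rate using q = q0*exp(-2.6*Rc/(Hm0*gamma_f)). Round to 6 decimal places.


q = q0 * exp(-2.6 * Rc / (Hm0 * gamma_f))
Exponent = -2.6 * 2.65 / (1.96 * 0.73)
= -2.6 * 2.65 / 1.4308
= -4.815488
exp(-4.815488) = 0.008103
q = 0.093 * 0.008103
q = 0.000754 m^3/s/m

0.000754


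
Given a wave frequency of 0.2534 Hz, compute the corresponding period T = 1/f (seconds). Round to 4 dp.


T = 1 / f
T = 1 / 0.2534
T = 3.9463 s

3.9463


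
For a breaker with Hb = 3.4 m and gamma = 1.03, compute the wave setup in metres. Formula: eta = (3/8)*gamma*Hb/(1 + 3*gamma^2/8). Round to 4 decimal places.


eta = (3/8) * gamma * Hb / (1 + 3*gamma^2/8)
Numerator = (3/8) * 1.03 * 3.4 = 1.313250
Denominator = 1 + 3*1.03^2/8 = 1 + 0.397838 = 1.397838
eta = 1.313250 / 1.397838
eta = 0.9395 m

0.9395


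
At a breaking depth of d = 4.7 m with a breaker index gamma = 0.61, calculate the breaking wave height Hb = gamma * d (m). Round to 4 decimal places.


Hb = gamma * d
Hb = 0.61 * 4.7
Hb = 2.8670 m

2.8670


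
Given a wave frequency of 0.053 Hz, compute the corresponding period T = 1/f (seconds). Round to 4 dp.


T = 1 / f
T = 1 / 0.053
T = 18.8679 s

18.8679


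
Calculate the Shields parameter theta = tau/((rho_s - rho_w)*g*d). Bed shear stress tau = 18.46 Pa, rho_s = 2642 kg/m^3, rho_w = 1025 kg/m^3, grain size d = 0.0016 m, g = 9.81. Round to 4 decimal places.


theta = tau / ((rho_s - rho_w) * g * d)
rho_s - rho_w = 2642 - 1025 = 1617
Denominator = 1617 * 9.81 * 0.0016 = 25.380432
theta = 18.46 / 25.380432
theta = 0.7273

0.7273


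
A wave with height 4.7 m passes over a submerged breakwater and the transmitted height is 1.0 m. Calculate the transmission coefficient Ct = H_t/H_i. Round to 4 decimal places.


Ct = H_t / H_i
Ct = 1.0 / 4.7
Ct = 0.2128

0.2128


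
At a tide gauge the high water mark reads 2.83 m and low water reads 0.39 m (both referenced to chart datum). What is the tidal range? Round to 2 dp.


Tidal range = High water - Low water
Tidal range = 2.83 - (0.39)
Tidal range = 2.44 m

2.44


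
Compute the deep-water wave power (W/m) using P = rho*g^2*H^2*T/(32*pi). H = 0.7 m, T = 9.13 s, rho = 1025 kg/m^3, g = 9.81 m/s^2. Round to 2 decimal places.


P = rho * g^2 * H^2 * T / (32 * pi)
P = 1025 * 9.81^2 * 0.7^2 * 9.13 / (32 * pi)
P = 1025 * 96.2361 * 0.4900 * 9.13 / 100.53096
P = 4389.64 W/m

4389.64


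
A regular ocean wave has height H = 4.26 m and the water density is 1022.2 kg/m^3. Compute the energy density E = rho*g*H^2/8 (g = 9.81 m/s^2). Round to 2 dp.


E = (1/8) * rho * g * H^2
E = (1/8) * 1022.2 * 9.81 * 4.26^2
E = 0.125 * 1022.2 * 9.81 * 18.1476
E = 22747.52 J/m^2

22747.52


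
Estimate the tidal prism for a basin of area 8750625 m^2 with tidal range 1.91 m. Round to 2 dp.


Tidal prism = Area * Tidal range
P = 8750625 * 1.91
P = 16713693.75 m^3

16713693.75


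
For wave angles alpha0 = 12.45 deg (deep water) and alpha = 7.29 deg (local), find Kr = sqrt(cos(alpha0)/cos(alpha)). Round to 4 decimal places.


Kr = sqrt(cos(alpha0) / cos(alpha))
cos(12.45) = 0.976485
cos(7.29) = 0.991917
Kr = sqrt(0.976485 / 0.991917)
Kr = sqrt(0.984442)
Kr = 0.9922

0.9922


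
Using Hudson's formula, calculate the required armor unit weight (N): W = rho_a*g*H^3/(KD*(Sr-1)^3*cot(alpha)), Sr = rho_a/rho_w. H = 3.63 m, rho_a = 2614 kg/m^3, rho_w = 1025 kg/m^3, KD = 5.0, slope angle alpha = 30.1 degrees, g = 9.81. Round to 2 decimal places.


Sr = rho_a / rho_w = 2614 / 1025 = 2.550244
(Sr - 1) = 1.550244
(Sr - 1)^3 = 3.725633
cot(30.1) = 1 / tan(30.1) = 1 / 0.579680 = 1.725091
Numerator = 2614 * 9.81 * 3.63^3 = 1226576.0085
Denominator = 5.0 * 3.725633 * 1.725091 = 32.135273
W = 1226576.0085 / 32.135273
W = 38169.15 N

38169.15


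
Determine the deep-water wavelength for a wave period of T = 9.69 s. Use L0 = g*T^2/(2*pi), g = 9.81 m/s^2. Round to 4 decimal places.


L0 = g * T^2 / (2 * pi)
L0 = 9.81 * 9.69^2 / (2 * pi)
L0 = 9.81 * 93.8961 / 6.28319
L0 = 921.1207 / 6.28319
L0 = 146.6009 m

146.6009


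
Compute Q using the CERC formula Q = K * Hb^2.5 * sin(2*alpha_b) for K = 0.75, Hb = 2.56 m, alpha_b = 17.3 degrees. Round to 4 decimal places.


Q = K * Hb^2.5 * sin(2 * alpha_b)
Hb^2.5 = 2.56^2.5 = 10.485760
sin(2 * 17.3) = sin(34.6) = 0.567844
Q = 0.75 * 10.485760 * 0.567844
Q = 4.4657 m^3/s

4.4657


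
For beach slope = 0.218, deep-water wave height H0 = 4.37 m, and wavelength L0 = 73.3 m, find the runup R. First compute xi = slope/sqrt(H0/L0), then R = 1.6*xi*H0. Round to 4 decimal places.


xi = slope / sqrt(H0/L0)
H0/L0 = 4.37/73.3 = 0.059618
sqrt(0.059618) = 0.244168
xi = 0.218 / 0.244168 = 0.892828
R = 1.6 * xi * H0 = 1.6 * 0.892828 * 4.37
R = 6.2427 m

6.2427


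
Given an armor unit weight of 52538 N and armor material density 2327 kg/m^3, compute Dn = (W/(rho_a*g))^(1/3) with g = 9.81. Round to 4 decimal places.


V = W / (rho_a * g)
V = 52538 / (2327 * 9.81)
V = 52538 / 22827.87
V = 2.301485 m^3
Dn = V^(1/3) = 2.301485^(1/3)
Dn = 1.3203 m

1.3203


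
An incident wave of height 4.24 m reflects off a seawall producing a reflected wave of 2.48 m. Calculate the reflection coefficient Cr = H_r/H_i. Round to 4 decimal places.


Cr = H_r / H_i
Cr = 2.48 / 4.24
Cr = 0.5849

0.5849


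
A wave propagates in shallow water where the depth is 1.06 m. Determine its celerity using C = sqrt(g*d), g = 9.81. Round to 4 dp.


Using the shallow-water approximation:
C = sqrt(g * d) = sqrt(9.81 * 1.06)
C = sqrt(10.3986)
C = 3.2247 m/s

3.2247


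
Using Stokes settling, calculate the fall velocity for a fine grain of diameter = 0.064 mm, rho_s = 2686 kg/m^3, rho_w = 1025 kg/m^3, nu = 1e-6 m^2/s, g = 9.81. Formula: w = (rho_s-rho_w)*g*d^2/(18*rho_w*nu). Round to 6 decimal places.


w = (rho_s - rho_w) * g * d^2 / (18 * rho_w * nu)
d = 0.064 mm = 0.000064 m
rho_s - rho_w = 2686 - 1025 = 1661
Numerator = 1661 * 9.81 * (0.000064)^2 = 0.000066741903
Denominator = 18 * 1025 * 1e-6 = 0.018450
w = 0.003617 m/s

0.003617


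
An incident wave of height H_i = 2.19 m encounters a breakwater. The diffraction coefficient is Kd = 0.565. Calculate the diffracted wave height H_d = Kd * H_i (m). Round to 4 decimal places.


H_d = Kd * H_i
H_d = 0.565 * 2.19
H_d = 1.2374 m

1.2374


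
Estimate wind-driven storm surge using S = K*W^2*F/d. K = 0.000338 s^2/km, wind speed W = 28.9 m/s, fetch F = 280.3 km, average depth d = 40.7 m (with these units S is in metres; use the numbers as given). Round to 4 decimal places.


S = K * W^2 * F / d
W^2 = 28.9^2 = 835.21
S = 0.000338 * 835.21 * 280.3 / 40.7
Numerator = 0.000338 * 835.21 * 280.3 = 79.128965
S = 79.128965 / 40.7 = 1.9442 m

1.9442


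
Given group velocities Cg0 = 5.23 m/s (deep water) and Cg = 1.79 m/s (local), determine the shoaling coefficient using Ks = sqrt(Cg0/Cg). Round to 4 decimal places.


Ks = sqrt(Cg0 / Cg)
Ks = sqrt(5.23 / 1.79)
Ks = sqrt(2.9218)
Ks = 1.7093

1.7093


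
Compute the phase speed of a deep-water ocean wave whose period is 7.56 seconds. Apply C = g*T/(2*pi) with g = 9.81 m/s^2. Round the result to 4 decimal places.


We use the deep-water celerity formula:
C = g * T / (2 * pi)
C = 9.81 * 7.56 / (2 * 3.14159...)
C = 74.163600 / 6.283185
C = 11.8035 m/s

11.8035


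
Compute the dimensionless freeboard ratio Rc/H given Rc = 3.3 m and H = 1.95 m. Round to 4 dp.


Relative freeboard = Rc / H
= 3.3 / 1.95
= 1.6923

1.6923


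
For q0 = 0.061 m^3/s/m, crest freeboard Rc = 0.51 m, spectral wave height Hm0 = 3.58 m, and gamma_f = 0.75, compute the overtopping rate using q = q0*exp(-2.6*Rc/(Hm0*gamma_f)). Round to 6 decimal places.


q = q0 * exp(-2.6 * Rc / (Hm0 * gamma_f))
Exponent = -2.6 * 0.51 / (3.58 * 0.75)
= -2.6 * 0.51 / 2.6850
= -0.493855
exp(-0.493855) = 0.610269
q = 0.061 * 0.610269
q = 0.037226 m^3/s/m

0.037226


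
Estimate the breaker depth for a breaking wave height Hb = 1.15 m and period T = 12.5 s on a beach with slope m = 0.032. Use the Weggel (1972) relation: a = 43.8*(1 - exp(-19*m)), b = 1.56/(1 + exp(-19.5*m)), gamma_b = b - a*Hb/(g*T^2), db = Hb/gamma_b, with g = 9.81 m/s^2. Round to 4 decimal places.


a = 43.8 * (1 - exp(-19 * m))
exp(-19 * 0.032) = exp(-0.6080) = 0.544439
a = 43.8 * (1 - 0.544439) = 19.953587
b = 1.56 / (1 + exp(-19.5 * m))
exp(-19.5 * 0.032) = exp(-0.6240) = 0.535797
b = 1.56 / (1 + 0.535797) = 1.015759
Hb / (g * T^2) = 1.15 / (9.81 * 12.5^2) = 1.15 / 1532.8125 = 0.00075025
gamma_b = b - a * Hb/(g*T^2) = 1.015759 - 19.953587 * 0.00075025 = 1.000789
db = Hb / gamma_b = 1.15 / 1.000789
db = 1.1491 m

1.1491


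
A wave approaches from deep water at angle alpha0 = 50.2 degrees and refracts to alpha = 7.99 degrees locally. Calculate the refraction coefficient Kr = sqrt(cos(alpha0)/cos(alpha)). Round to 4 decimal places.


Kr = sqrt(cos(alpha0) / cos(alpha))
cos(50.2) = 0.640110
cos(7.99) = 0.990292
Kr = sqrt(0.640110 / 0.990292)
Kr = sqrt(0.646385)
Kr = 0.8040

0.8040


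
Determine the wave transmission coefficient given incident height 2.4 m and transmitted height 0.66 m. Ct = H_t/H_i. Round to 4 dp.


Ct = H_t / H_i
Ct = 0.66 / 2.4
Ct = 0.2750

0.2750


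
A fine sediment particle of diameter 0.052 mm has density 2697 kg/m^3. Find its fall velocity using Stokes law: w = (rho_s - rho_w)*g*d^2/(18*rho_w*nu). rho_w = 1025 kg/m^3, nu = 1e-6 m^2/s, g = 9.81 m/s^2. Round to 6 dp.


w = (rho_s - rho_w) * g * d^2 / (18 * rho_w * nu)
d = 0.052 mm = 0.000052 m
rho_s - rho_w = 2697 - 1025 = 1672
Numerator = 1672 * 9.81 * (0.000052)^2 = 0.000044351873
Denominator = 18 * 1025 * 1e-6 = 0.018450
w = 0.002404 m/s

0.002404


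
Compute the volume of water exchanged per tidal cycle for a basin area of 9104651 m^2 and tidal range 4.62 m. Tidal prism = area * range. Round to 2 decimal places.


Tidal prism = Area * Tidal range
P = 9104651 * 4.62
P = 42063487.62 m^3

42063487.62


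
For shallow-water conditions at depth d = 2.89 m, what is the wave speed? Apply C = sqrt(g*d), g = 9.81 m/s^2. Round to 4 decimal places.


Using the shallow-water approximation:
C = sqrt(g * d) = sqrt(9.81 * 2.89)
C = sqrt(28.3509)
C = 5.3246 m/s

5.3246


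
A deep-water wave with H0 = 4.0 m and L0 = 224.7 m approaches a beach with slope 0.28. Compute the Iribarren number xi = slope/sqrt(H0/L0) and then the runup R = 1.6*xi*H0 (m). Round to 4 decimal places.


xi = slope / sqrt(H0/L0)
H0/L0 = 4.0/224.7 = 0.017802
sqrt(0.017802) = 0.133422
xi = 0.28 / 0.133422 = 2.098600
R = 1.6 * xi * H0 = 1.6 * 2.098600 * 4.0
R = 13.4310 m

13.4310


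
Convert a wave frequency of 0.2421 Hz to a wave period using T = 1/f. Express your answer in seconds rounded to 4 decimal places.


T = 1 / f
T = 1 / 0.2421
T = 4.1305 s

4.1305


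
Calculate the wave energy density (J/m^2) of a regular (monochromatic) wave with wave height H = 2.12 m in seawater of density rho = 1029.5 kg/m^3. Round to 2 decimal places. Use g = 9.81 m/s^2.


E = (1/8) * rho * g * H^2
E = (1/8) * 1029.5 * 9.81 * 2.12^2
E = 0.125 * 1029.5 * 9.81 * 4.4944
E = 5673.84 J/m^2

5673.84


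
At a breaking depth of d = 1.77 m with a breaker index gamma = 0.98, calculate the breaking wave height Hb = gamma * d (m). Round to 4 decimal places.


Hb = gamma * d
Hb = 0.98 * 1.77
Hb = 1.7346 m

1.7346


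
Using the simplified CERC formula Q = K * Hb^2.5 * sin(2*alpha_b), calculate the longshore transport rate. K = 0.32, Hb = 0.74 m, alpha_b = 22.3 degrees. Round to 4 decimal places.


Q = K * Hb^2.5 * sin(2 * alpha_b)
Hb^2.5 = 0.74^2.5 = 0.471063
sin(2 * 22.3) = sin(44.6) = 0.702153
Q = 0.32 * 0.471063 * 0.702153
Q = 0.1058 m^3/s

0.1058


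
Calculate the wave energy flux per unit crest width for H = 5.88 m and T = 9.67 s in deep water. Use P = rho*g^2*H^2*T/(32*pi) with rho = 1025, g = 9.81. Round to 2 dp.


P = rho * g^2 * H^2 * T / (32 * pi)
P = 1025 * 9.81^2 * 5.88^2 * 9.67 / (32 * pi)
P = 1025 * 96.2361 * 34.5744 * 9.67 / 100.53096
P = 328052.35 W/m

328052.35


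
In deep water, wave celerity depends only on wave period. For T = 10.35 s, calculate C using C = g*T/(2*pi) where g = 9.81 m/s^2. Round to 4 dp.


We use the deep-water celerity formula:
C = g * T / (2 * pi)
C = 9.81 * 10.35 / (2 * 3.14159...)
C = 101.533500 / 6.283185
C = 16.1596 m/s

16.1596


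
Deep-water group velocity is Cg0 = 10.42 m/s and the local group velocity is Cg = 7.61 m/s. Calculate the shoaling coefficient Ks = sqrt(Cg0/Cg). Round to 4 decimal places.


Ks = sqrt(Cg0 / Cg)
Ks = sqrt(10.42 / 7.61)
Ks = sqrt(1.3693)
Ks = 1.1701

1.1701


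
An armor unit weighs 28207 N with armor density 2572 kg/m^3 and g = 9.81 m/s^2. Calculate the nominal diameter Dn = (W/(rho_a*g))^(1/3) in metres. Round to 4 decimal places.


V = W / (rho_a * g)
V = 28207 / (2572 * 9.81)
V = 28207 / 25231.32
V = 1.117936 m^3
Dn = V^(1/3) = 1.117936^(1/3)
Dn = 1.0379 m

1.0379


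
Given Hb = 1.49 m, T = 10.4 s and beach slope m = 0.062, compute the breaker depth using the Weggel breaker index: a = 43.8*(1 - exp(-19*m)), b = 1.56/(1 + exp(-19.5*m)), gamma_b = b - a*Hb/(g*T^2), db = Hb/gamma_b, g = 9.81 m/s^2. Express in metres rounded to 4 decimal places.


a = 43.8 * (1 - exp(-19 * m))
exp(-19 * 0.062) = exp(-1.1780) = 0.307894
a = 43.8 * (1 - 0.307894) = 30.314247
b = 1.56 / (1 + exp(-19.5 * m))
exp(-19.5 * 0.062) = exp(-1.2090) = 0.298496
b = 1.56 / (1 + 0.298496) = 1.201390
Hb / (g * T^2) = 1.49 / (9.81 * 10.4^2) = 1.49 / 1061.0496 = 0.00140427
gamma_b = b - a * Hb/(g*T^2) = 1.201390 - 30.314247 * 0.00140427 = 1.158821
db = Hb / gamma_b = 1.49 / 1.158821
db = 1.2858 m

1.2858


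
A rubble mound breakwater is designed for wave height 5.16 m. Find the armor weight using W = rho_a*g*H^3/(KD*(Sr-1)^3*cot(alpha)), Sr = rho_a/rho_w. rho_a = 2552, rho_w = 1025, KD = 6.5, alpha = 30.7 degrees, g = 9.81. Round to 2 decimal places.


Sr = rho_a / rho_w = 2552 / 1025 = 2.489756
(Sr - 1) = 1.489756
(Sr - 1)^3 = 3.306325
cot(30.7) = 1 / tan(30.7) = 1 / 0.593757 = 1.684192
Numerator = 2552 * 9.81 * 5.16^3 = 3439527.4699
Denominator = 6.5 * 3.306325 * 1.684192 = 36.195156
W = 3439527.4699 / 36.195156
W = 95027.29 N

95027.29


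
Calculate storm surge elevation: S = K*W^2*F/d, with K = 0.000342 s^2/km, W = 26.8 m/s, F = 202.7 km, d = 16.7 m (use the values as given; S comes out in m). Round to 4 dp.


S = K * W^2 * F / d
W^2 = 26.8^2 = 718.24
S = 0.000342 * 718.24 * 202.7 / 16.7
Numerator = 0.000342 * 718.24 * 202.7 = 49.790839
S = 49.790839 / 16.7 = 2.9815 m

2.9815


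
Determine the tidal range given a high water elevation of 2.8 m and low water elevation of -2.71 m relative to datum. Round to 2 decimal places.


Tidal range = High water - Low water
Tidal range = 2.8 - (-2.71)
Tidal range = 5.51 m

5.51


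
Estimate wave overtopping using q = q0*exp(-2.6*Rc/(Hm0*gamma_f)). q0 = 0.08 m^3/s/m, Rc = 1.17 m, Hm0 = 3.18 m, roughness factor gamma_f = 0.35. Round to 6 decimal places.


q = q0 * exp(-2.6 * Rc / (Hm0 * gamma_f))
Exponent = -2.6 * 1.17 / (3.18 * 0.35)
= -2.6 * 1.17 / 1.1130
= -2.733154
exp(-2.733154) = 0.065014
q = 0.08 * 0.065014
q = 0.005201 m^3/s/m

0.005201


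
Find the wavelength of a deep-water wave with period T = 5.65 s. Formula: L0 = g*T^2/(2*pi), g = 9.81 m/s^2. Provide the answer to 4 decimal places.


L0 = g * T^2 / (2 * pi)
L0 = 9.81 * 5.65^2 / (2 * pi)
L0 = 9.81 * 31.9225 / 6.28319
L0 = 313.1597 / 6.28319
L0 = 49.8409 m

49.8409


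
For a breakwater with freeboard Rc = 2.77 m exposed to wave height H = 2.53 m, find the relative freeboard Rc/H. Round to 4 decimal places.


Relative freeboard = Rc / H
= 2.77 / 2.53
= 1.0949

1.0949


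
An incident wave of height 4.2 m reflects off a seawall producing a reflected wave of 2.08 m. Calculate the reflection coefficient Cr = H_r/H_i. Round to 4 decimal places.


Cr = H_r / H_i
Cr = 2.08 / 4.2
Cr = 0.4952

0.4952


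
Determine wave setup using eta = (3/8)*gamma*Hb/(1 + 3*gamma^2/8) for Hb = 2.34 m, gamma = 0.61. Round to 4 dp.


eta = (3/8) * gamma * Hb / (1 + 3*gamma^2/8)
Numerator = (3/8) * 0.61 * 2.34 = 0.535275
Denominator = 1 + 3*0.61^2/8 = 1 + 0.139538 = 1.139538
eta = 0.535275 / 1.139538
eta = 0.4697 m

0.4697


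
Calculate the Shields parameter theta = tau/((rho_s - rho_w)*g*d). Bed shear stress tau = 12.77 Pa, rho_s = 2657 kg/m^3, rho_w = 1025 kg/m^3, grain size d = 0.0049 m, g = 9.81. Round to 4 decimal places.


theta = tau / ((rho_s - rho_w) * g * d)
rho_s - rho_w = 2657 - 1025 = 1632
Denominator = 1632 * 9.81 * 0.0049 = 78.448608
theta = 12.77 / 78.448608
theta = 0.1628

0.1628


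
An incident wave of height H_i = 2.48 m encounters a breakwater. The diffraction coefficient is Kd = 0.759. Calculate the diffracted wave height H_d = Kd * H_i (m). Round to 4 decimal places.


H_d = Kd * H_i
H_d = 0.759 * 2.48
H_d = 1.8823 m

1.8823


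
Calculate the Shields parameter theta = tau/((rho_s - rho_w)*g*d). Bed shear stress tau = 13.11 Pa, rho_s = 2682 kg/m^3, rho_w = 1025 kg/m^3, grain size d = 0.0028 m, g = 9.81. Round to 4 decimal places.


theta = tau / ((rho_s - rho_w) * g * d)
rho_s - rho_w = 2682 - 1025 = 1657
Denominator = 1657 * 9.81 * 0.0028 = 45.514476
theta = 13.11 / 45.514476
theta = 0.2880

0.2880


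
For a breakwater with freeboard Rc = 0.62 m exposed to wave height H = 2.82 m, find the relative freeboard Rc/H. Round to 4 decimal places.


Relative freeboard = Rc / H
= 0.62 / 2.82
= 0.2199

0.2199


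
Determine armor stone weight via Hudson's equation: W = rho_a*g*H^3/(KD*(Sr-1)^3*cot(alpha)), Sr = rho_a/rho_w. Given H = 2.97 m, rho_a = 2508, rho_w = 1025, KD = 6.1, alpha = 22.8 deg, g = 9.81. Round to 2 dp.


Sr = rho_a / rho_w = 2508 / 1025 = 2.446829
(Sr - 1) = 1.446829
(Sr - 1)^3 = 3.028669
cot(22.8) = 1 / tan(22.8) = 1 / 0.420361 = 2.378906
Numerator = 2508 * 9.81 * 2.97^3 = 644563.7651
Denominator = 6.1 * 3.028669 * 2.378906 = 43.950009
W = 644563.7651 / 43.950009
W = 14665.84 N

14665.84


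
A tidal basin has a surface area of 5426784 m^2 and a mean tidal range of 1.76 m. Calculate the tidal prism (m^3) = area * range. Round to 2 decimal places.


Tidal prism = Area * Tidal range
P = 5426784 * 1.76
P = 9551139.84 m^3

9551139.84


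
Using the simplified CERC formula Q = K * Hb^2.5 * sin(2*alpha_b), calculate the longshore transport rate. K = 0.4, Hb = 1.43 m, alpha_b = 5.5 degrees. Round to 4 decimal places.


Q = K * Hb^2.5 * sin(2 * alpha_b)
Hb^2.5 = 1.43^2.5 = 2.445345
sin(2 * 5.5) = sin(11.0) = 0.190809
Q = 0.4 * 2.445345 * 0.190809
Q = 0.1866 m^3/s

0.1866


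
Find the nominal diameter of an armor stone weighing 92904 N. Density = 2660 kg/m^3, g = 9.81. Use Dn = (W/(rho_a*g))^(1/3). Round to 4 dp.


V = W / (rho_a * g)
V = 92904 / (2660 * 9.81)
V = 92904 / 26094.60
V = 3.560277 m^3
Dn = V^(1/3) = 3.560277^(1/3)
Dn = 1.5270 m

1.5270


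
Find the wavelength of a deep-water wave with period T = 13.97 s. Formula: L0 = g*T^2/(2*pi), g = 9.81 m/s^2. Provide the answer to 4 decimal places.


L0 = g * T^2 / (2 * pi)
L0 = 9.81 * 13.97^2 / (2 * pi)
L0 = 9.81 * 195.1609 / 6.28319
L0 = 1914.5284 / 6.28319
L0 = 304.7067 m

304.7067


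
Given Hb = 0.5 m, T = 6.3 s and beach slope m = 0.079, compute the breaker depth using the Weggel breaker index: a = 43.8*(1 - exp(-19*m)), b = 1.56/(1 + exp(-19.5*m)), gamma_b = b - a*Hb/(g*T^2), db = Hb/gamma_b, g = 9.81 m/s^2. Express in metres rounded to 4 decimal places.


a = 43.8 * (1 - exp(-19 * m))
exp(-19 * 0.079) = exp(-1.5010) = 0.222907
a = 43.8 * (1 - 0.222907) = 34.036667
b = 1.56 / (1 + exp(-19.5 * m))
exp(-19.5 * 0.079) = exp(-1.5405) = 0.214274
b = 1.56 / (1 + 0.214274) = 1.284718
Hb / (g * T^2) = 0.5 / (9.81 * 6.3^2) = 0.5 / 389.3589 = 0.00128416
gamma_b = b - a * Hb/(g*T^2) = 1.284718 - 34.036667 * 0.00128416 = 1.241010
db = Hb / gamma_b = 0.5 / 1.241010
db = 0.4029 m

0.4029


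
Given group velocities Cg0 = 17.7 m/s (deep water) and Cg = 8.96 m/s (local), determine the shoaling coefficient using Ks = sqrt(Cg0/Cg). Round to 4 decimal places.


Ks = sqrt(Cg0 / Cg)
Ks = sqrt(17.7 / 8.96)
Ks = sqrt(1.9754)
Ks = 1.4055

1.4055


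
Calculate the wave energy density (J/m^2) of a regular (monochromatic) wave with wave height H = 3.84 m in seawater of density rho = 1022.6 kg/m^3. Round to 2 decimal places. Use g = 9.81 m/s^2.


E = (1/8) * rho * g * H^2
E = (1/8) * 1022.6 * 9.81 * 3.84^2
E = 0.125 * 1022.6 * 9.81 * 14.7456
E = 18490.44 J/m^2

18490.44


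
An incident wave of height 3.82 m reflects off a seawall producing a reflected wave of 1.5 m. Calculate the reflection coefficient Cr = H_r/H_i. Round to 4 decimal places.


Cr = H_r / H_i
Cr = 1.5 / 3.82
Cr = 0.3927

0.3927


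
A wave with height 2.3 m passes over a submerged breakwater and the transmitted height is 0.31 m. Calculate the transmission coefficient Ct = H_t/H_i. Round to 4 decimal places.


Ct = H_t / H_i
Ct = 0.31 / 2.3
Ct = 0.1348

0.1348


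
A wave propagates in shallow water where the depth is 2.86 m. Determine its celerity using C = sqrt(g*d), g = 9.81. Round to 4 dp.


Using the shallow-water approximation:
C = sqrt(g * d) = sqrt(9.81 * 2.86)
C = sqrt(28.0566)
C = 5.2968 m/s

5.2968


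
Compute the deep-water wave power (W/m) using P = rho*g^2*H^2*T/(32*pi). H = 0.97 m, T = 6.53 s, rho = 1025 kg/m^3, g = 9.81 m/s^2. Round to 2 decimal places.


P = rho * g^2 * H^2 * T / (32 * pi)
P = 1025 * 9.81^2 * 0.97^2 * 6.53 / (32 * pi)
P = 1025 * 96.2361 * 0.9409 * 6.53 / 100.53096
P = 6028.63 W/m

6028.63


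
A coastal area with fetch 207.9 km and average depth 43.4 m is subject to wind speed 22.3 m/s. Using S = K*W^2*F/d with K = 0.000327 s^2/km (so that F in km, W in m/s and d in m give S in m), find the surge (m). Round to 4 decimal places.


S = K * W^2 * F / d
W^2 = 22.3^2 = 497.29
S = 0.000327 * 497.29 * 207.9 / 43.4
Numerator = 0.000327 * 497.29 * 207.9 = 33.807415
S = 33.807415 / 43.4 = 0.7790 m

0.7790


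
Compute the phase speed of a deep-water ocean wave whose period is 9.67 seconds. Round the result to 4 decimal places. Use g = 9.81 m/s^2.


We use the deep-water celerity formula:
C = g * T / (2 * pi)
C = 9.81 * 9.67 / (2 * 3.14159...)
C = 94.862700 / 6.283185
C = 15.0979 m/s

15.0979


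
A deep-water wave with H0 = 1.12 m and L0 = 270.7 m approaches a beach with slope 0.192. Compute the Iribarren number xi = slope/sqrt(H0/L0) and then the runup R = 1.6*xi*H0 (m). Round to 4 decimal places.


xi = slope / sqrt(H0/L0)
H0/L0 = 1.12/270.7 = 0.004137
sqrt(0.004137) = 0.064323
xi = 0.192 / 0.064323 = 2.984945
R = 1.6 * xi * H0 = 1.6 * 2.984945 * 1.12
R = 5.3490 m

5.3490


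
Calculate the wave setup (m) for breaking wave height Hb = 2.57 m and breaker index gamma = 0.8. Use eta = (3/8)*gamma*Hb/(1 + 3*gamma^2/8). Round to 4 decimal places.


eta = (3/8) * gamma * Hb / (1 + 3*gamma^2/8)
Numerator = (3/8) * 0.8 * 2.57 = 0.771000
Denominator = 1 + 3*0.8^2/8 = 1 + 0.240000 = 1.240000
eta = 0.771000 / 1.240000
eta = 0.6218 m

0.6218


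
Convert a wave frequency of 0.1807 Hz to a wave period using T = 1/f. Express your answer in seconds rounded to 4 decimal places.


T = 1 / f
T = 1 / 0.1807
T = 5.5340 s

5.5340


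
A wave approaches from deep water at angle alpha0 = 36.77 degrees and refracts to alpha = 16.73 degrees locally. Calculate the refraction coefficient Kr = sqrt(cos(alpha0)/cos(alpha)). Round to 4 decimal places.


Kr = sqrt(cos(alpha0) / cos(alpha))
cos(36.77) = 0.801045
cos(16.73) = 0.957672
Kr = sqrt(0.801045 / 0.957672)
Kr = sqrt(0.836450)
Kr = 0.9146

0.9146


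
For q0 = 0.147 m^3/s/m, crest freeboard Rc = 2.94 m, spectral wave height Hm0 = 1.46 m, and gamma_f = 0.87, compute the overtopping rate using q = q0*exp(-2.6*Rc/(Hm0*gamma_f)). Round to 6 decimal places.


q = q0 * exp(-2.6 * Rc / (Hm0 * gamma_f))
Exponent = -2.6 * 2.94 / (1.46 * 0.87)
= -2.6 * 2.94 / 1.2702
= -6.017950
exp(-6.017950) = 0.002435
q = 0.147 * 0.002435
q = 0.000358 m^3/s/m

0.000358


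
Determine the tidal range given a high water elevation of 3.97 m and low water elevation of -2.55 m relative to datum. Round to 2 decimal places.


Tidal range = High water - Low water
Tidal range = 3.97 - (-2.55)
Tidal range = 6.52 m

6.52


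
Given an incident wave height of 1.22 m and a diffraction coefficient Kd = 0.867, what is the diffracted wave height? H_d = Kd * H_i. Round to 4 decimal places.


H_d = Kd * H_i
H_d = 0.867 * 1.22
H_d = 1.0577 m

1.0577


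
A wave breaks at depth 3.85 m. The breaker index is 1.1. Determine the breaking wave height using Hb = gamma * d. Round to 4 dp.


Hb = gamma * d
Hb = 1.1 * 3.85
Hb = 4.2350 m

4.2350


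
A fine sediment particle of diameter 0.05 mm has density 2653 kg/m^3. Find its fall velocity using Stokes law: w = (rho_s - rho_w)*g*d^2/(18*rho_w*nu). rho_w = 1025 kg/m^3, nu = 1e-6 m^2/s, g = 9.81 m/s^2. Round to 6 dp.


w = (rho_s - rho_w) * g * d^2 / (18 * rho_w * nu)
d = 0.05 mm = 0.000050 m
rho_s - rho_w = 2653 - 1025 = 1628
Numerator = 1628 * 9.81 * (0.000050)^2 = 0.000039926700
Denominator = 18 * 1025 * 1e-6 = 0.018450
w = 0.002164 m/s

0.002164


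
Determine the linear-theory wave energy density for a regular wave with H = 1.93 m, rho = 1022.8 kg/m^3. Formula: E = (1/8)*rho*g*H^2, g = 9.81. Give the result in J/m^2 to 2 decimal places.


E = (1/8) * rho * g * H^2
E = (1/8) * 1022.8 * 9.81 * 1.93^2
E = 0.125 * 1022.8 * 9.81 * 3.7249
E = 4671.80 J/m^2

4671.80


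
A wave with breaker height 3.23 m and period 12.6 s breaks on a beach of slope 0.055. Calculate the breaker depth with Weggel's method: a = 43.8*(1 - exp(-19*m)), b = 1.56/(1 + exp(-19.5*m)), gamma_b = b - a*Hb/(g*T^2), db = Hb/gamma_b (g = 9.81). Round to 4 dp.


a = 43.8 * (1 - exp(-19 * m))
exp(-19 * 0.055) = exp(-1.0450) = 0.351692
a = 43.8 * (1 - 0.351692) = 28.395898
b = 1.56 / (1 + exp(-19.5 * m))
exp(-19.5 * 0.055) = exp(-1.0725) = 0.342152
b = 1.56 / (1 + 0.342152) = 1.162312
Hb / (g * T^2) = 3.23 / (9.81 * 12.6^2) = 3.23 / 1557.4356 = 0.00207392
gamma_b = b - a * Hb/(g*T^2) = 1.162312 - 28.395898 * 0.00207392 = 1.103422
db = Hb / gamma_b = 3.23 / 1.103422
db = 2.9273 m

2.9273


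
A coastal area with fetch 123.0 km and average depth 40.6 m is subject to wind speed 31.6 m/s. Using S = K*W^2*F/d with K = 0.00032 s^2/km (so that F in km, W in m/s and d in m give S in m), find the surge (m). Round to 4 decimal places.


S = K * W^2 * F / d
W^2 = 31.6^2 = 998.56
S = 0.00032 * 998.56 * 123.0 / 40.6
Numerator = 0.00032 * 998.56 * 123.0 = 39.303322
S = 39.303322 / 40.6 = 0.9681 m

0.9681


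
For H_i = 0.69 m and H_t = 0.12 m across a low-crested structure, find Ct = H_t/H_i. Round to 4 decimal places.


Ct = H_t / H_i
Ct = 0.12 / 0.69
Ct = 0.1739

0.1739


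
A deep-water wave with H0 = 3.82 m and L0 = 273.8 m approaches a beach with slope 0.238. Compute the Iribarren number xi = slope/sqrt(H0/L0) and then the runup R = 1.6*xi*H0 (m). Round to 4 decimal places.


xi = slope / sqrt(H0/L0)
H0/L0 = 3.82/273.8 = 0.013952
sqrt(0.013952) = 0.118118
xi = 0.238 / 0.118118 = 2.014939
R = 1.6 * xi * H0 = 1.6 * 2.014939 * 3.82
R = 12.3153 m

12.3153


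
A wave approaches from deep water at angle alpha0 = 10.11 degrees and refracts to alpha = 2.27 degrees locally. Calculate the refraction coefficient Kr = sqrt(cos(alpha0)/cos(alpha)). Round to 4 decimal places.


Kr = sqrt(cos(alpha0) / cos(alpha))
cos(10.11) = 0.984473
cos(2.27) = 0.999215
Kr = sqrt(0.984473 / 0.999215)
Kr = sqrt(0.985246)
Kr = 0.9926

0.9926


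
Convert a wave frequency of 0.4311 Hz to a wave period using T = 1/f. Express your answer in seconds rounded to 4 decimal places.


T = 1 / f
T = 1 / 0.4311
T = 2.3196 s

2.3196


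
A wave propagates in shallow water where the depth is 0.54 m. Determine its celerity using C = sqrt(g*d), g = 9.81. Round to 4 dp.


Using the shallow-water approximation:
C = sqrt(g * d) = sqrt(9.81 * 0.54)
C = sqrt(5.2974)
C = 2.3016 m/s

2.3016


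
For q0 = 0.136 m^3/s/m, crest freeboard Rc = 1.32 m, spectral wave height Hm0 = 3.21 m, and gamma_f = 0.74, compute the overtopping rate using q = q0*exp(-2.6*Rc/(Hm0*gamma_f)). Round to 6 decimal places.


q = q0 * exp(-2.6 * Rc / (Hm0 * gamma_f))
Exponent = -2.6 * 1.32 / (3.21 * 0.74)
= -2.6 * 1.32 / 2.3754
= -1.444809
exp(-1.444809) = 0.235791
q = 0.136 * 0.235791
q = 0.032068 m^3/s/m

0.032068


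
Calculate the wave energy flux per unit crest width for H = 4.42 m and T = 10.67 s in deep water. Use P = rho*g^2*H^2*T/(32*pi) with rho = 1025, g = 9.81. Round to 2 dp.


P = rho * g^2 * H^2 * T / (32 * pi)
P = 1025 * 9.81^2 * 4.42^2 * 10.67 / (32 * pi)
P = 1025 * 96.2361 * 19.5364 * 10.67 / 100.53096
P = 204536.58 W/m

204536.58


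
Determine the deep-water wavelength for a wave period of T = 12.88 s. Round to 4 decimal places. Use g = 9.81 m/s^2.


L0 = g * T^2 / (2 * pi)
L0 = 9.81 * 12.88^2 / (2 * pi)
L0 = 9.81 * 165.8944 / 6.28319
L0 = 1627.4241 / 6.28319
L0 = 259.0126 m

259.0126


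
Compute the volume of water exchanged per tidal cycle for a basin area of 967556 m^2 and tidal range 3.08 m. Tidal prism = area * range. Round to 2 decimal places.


Tidal prism = Area * Tidal range
P = 967556 * 3.08
P = 2980072.48 m^3

2980072.48


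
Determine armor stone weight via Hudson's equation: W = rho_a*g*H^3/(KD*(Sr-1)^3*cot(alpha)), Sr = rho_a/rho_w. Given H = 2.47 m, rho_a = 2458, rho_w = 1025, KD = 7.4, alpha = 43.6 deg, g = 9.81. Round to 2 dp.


Sr = rho_a / rho_w = 2458 / 1025 = 2.398049
(Sr - 1) = 1.398049
(Sr - 1)^3 = 2.732543
cot(43.6) = 1 / tan(43.6) = 1 / 0.952287 = 1.050103
Numerator = 2458 * 9.81 * 2.47^3 = 363363.8728
Denominator = 7.4 * 2.732543 * 1.050103 = 21.233949
W = 363363.8728 / 21.233949
W = 17112.40 N

17112.40


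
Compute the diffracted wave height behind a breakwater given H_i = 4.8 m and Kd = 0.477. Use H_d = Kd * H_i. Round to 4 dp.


H_d = Kd * H_i
H_d = 0.477 * 4.8
H_d = 2.2896 m

2.2896


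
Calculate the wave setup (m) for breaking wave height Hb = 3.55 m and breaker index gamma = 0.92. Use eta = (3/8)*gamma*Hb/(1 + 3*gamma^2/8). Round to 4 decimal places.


eta = (3/8) * gamma * Hb / (1 + 3*gamma^2/8)
Numerator = (3/8) * 0.92 * 3.55 = 1.224750
Denominator = 1 + 3*0.92^2/8 = 1 + 0.317400 = 1.317400
eta = 1.224750 / 1.317400
eta = 0.9297 m

0.9297


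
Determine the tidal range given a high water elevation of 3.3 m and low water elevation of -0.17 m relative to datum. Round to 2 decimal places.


Tidal range = High water - Low water
Tidal range = 3.3 - (-0.17)
Tidal range = 3.47 m

3.47


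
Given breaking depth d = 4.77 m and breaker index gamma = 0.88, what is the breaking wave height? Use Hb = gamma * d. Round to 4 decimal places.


Hb = gamma * d
Hb = 0.88 * 4.77
Hb = 4.1976 m

4.1976


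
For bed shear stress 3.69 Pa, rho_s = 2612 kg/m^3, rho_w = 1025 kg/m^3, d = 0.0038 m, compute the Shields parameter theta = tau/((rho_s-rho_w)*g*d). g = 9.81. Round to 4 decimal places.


theta = tau / ((rho_s - rho_w) * g * d)
rho_s - rho_w = 2612 - 1025 = 1587
Denominator = 1587 * 9.81 * 0.0038 = 59.160186
theta = 3.69 / 59.160186
theta = 0.0624

0.0624


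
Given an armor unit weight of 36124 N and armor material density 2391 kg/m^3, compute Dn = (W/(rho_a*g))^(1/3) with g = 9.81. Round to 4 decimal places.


V = W / (rho_a * g)
V = 36124 / (2391 * 9.81)
V = 36124 / 23455.71
V = 1.540094 m^3
Dn = V^(1/3) = 1.540094^(1/3)
Dn = 1.1548 m

1.1548


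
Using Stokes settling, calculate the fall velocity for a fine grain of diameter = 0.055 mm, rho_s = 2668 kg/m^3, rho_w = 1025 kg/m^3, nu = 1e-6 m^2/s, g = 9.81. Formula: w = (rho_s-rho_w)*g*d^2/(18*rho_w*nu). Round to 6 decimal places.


w = (rho_s - rho_w) * g * d^2 / (18 * rho_w * nu)
d = 0.055 mm = 0.000055 m
rho_s - rho_w = 2668 - 1025 = 1643
Numerator = 1643 * 9.81 * (0.000055)^2 = 0.000048756436
Denominator = 18 * 1025 * 1e-6 = 0.018450
w = 0.002643 m/s

0.002643


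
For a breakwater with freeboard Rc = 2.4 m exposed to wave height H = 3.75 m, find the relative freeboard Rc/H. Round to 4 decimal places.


Relative freeboard = Rc / H
= 2.4 / 3.75
= 0.6400

0.6400


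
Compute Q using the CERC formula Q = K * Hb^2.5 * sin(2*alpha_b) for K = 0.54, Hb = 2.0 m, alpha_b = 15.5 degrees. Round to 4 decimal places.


Q = K * Hb^2.5 * sin(2 * alpha_b)
Hb^2.5 = 2.0^2.5 = 5.656854
sin(2 * 15.5) = sin(31.0) = 0.515038
Q = 0.54 * 5.656854 * 0.515038
Q = 1.5733 m^3/s

1.5733


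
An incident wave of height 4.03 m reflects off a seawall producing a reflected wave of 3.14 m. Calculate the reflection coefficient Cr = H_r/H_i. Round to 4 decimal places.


Cr = H_r / H_i
Cr = 3.14 / 4.03
Cr = 0.7792

0.7792


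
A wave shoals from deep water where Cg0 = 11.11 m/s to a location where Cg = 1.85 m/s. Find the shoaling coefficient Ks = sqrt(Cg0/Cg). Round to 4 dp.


Ks = sqrt(Cg0 / Cg)
Ks = sqrt(11.11 / 1.85)
Ks = sqrt(6.0054)
Ks = 2.4506

2.4506


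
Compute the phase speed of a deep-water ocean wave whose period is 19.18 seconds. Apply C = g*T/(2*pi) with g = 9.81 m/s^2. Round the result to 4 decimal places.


We use the deep-water celerity formula:
C = g * T / (2 * pi)
C = 9.81 * 19.18 / (2 * 3.14159...)
C = 188.155800 / 6.283185
C = 29.9459 m/s

29.9459


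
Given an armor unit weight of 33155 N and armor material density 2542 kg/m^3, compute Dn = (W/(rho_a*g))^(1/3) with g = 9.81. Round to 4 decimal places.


V = W / (rho_a * g)
V = 33155 / (2542 * 9.81)
V = 33155 / 24937.02
V = 1.329549 m^3
Dn = V^(1/3) = 1.329549^(1/3)
Dn = 1.0996 m

1.0996


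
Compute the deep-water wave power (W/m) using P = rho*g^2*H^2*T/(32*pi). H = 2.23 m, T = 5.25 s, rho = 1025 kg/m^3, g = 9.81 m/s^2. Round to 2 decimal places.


P = rho * g^2 * H^2 * T / (32 * pi)
P = 1025 * 9.81^2 * 2.23^2 * 5.25 / (32 * pi)
P = 1025 * 96.2361 * 4.9729 * 5.25 / 100.53096
P = 25617.16 W/m

25617.16


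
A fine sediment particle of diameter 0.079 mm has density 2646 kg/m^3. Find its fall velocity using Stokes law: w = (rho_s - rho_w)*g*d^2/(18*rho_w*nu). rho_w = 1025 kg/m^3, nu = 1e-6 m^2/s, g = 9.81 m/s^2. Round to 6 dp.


w = (rho_s - rho_w) * g * d^2 / (18 * rho_w * nu)
d = 0.079 mm = 0.000079 m
rho_s - rho_w = 2646 - 1025 = 1621
Numerator = 1621 * 9.81 * (0.000079)^2 = 0.000099244444
Denominator = 18 * 1025 * 1e-6 = 0.018450
w = 0.005379 m/s

0.005379


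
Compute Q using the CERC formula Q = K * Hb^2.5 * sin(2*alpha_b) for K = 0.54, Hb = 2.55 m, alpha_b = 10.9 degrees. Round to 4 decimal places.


Q = K * Hb^2.5 * sin(2 * alpha_b)
Hb^2.5 = 2.55^2.5 = 10.383660
sin(2 * 10.9) = sin(21.8) = 0.371368
Q = 0.54 * 10.383660 * 0.371368
Q = 2.0823 m^3/s

2.0823


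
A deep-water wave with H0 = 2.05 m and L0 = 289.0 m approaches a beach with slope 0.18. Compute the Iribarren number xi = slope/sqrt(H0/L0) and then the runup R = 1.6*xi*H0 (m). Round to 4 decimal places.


xi = slope / sqrt(H0/L0)
H0/L0 = 2.05/289.0 = 0.007093
sqrt(0.007093) = 0.084222
xi = 0.18 / 0.084222 = 2.137197
R = 1.6 * xi * H0 = 1.6 * 2.137197 * 2.05
R = 7.0100 m

7.0100


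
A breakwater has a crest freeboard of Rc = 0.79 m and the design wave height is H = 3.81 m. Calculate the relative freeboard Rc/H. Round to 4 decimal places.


Relative freeboard = Rc / H
= 0.79 / 3.81
= 0.2073

0.2073


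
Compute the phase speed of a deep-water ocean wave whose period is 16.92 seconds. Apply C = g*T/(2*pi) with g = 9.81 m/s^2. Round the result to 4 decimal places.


We use the deep-water celerity formula:
C = g * T / (2 * pi)
C = 9.81 * 16.92 / (2 * 3.14159...)
C = 165.985200 / 6.283185
C = 26.4174 m/s

26.4174


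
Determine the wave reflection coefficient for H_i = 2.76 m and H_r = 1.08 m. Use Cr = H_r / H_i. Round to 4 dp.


Cr = H_r / H_i
Cr = 1.08 / 2.76
Cr = 0.3913

0.3913


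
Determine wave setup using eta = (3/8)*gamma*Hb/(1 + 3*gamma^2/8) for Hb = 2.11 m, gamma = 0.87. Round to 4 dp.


eta = (3/8) * gamma * Hb / (1 + 3*gamma^2/8)
Numerator = (3/8) * 0.87 * 2.11 = 0.688387
Denominator = 1 + 3*0.87^2/8 = 1 + 0.283838 = 1.283838
eta = 0.688387 / 1.283838
eta = 0.5362 m

0.5362


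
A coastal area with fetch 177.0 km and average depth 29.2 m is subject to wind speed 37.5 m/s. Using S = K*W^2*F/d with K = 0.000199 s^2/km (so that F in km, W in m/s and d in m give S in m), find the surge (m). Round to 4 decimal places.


S = K * W^2 * F / d
W^2 = 37.5^2 = 1406.25
S = 0.000199 * 1406.25 * 177.0 / 29.2
Numerator = 0.000199 * 1406.25 * 177.0 = 49.532344
S = 49.532344 / 29.2 = 1.6963 m

1.6963


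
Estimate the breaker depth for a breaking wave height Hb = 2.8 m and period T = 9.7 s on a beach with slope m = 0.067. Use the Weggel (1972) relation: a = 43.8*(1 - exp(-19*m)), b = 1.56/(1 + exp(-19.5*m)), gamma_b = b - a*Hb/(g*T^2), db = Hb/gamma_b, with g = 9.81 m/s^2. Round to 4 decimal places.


a = 43.8 * (1 - exp(-19 * m))
exp(-19 * 0.067) = exp(-1.2730) = 0.279990
a = 43.8 * (1 - 0.279990) = 31.536421
b = 1.56 / (1 + exp(-19.5 * m))
exp(-19.5 * 0.067) = exp(-1.3065) = 0.270766
b = 1.56 / (1 + 0.270766) = 1.227606
Hb / (g * T^2) = 2.8 / (9.81 * 9.7^2) = 2.8 / 923.0229 = 0.00303351
gamma_b = b - a * Hb/(g*T^2) = 1.227606 - 31.536421 * 0.00303351 = 1.131940
db = Hb / gamma_b = 2.8 / 1.131940
db = 2.4736 m

2.4736


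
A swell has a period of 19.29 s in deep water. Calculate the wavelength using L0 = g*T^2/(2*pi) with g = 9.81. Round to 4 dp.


L0 = g * T^2 / (2 * pi)
L0 = 9.81 * 19.29^2 / (2 * pi)
L0 = 9.81 * 372.1041 / 6.28319
L0 = 3650.3412 / 6.28319
L0 = 580.9698 m

580.9698


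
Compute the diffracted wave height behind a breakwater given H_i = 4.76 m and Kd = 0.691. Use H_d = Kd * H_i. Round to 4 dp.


H_d = Kd * H_i
H_d = 0.691 * 4.76
H_d = 3.2892 m

3.2892


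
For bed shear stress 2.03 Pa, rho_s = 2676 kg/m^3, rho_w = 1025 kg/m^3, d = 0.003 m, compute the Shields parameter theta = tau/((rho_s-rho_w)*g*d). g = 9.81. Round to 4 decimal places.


theta = tau / ((rho_s - rho_w) * g * d)
rho_s - rho_w = 2676 - 1025 = 1651
Denominator = 1651 * 9.81 * 0.003 = 48.588930
theta = 2.03 / 48.588930
theta = 0.0418

0.0418


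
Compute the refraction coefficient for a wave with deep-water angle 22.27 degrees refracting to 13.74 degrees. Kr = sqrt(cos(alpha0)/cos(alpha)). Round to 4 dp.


Kr = sqrt(cos(alpha0) / cos(alpha))
cos(22.27) = 0.925408
cos(13.74) = 0.971384
Kr = sqrt(0.925408 / 0.971384)
Kr = sqrt(0.952670)
Kr = 0.9760

0.9760


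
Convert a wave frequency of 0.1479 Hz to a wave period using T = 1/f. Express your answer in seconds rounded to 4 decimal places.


T = 1 / f
T = 1 / 0.1479
T = 6.7613 s

6.7613


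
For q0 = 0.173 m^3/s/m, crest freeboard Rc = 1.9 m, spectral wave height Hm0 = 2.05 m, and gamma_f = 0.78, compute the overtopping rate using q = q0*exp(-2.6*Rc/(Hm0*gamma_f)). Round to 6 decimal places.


q = q0 * exp(-2.6 * Rc / (Hm0 * gamma_f))
Exponent = -2.6 * 1.9 / (2.05 * 0.78)
= -2.6 * 1.9 / 1.5990
= -3.089431
exp(-3.089431) = 0.045528
q = 0.173 * 0.045528
q = 0.007876 m^3/s/m

0.007876


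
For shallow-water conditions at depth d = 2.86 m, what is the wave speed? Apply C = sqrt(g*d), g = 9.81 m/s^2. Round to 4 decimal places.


Using the shallow-water approximation:
C = sqrt(g * d) = sqrt(9.81 * 2.86)
C = sqrt(28.0566)
C = 5.2968 m/s

5.2968


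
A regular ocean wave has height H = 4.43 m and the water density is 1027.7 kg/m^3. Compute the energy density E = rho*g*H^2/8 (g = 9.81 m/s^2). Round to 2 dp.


E = (1/8) * rho * g * H^2
E = (1/8) * 1027.7 * 9.81 * 4.43^2
E = 0.125 * 1027.7 * 9.81 * 19.6249
E = 24731.64 J/m^2

24731.64


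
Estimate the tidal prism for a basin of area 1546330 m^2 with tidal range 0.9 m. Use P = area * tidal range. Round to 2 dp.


Tidal prism = Area * Tidal range
P = 1546330 * 0.9
P = 1391697.00 m^3

1391697.00


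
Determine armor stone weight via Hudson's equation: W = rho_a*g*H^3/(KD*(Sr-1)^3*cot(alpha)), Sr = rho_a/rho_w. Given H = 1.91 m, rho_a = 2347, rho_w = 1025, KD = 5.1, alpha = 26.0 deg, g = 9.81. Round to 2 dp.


Sr = rho_a / rho_w = 2347 / 1025 = 2.289756
(Sr - 1) = 1.289756
(Sr - 1)^3 = 2.145472
cot(26.0) = 1 / tan(26.0) = 1 / 0.487733 = 2.050304
Numerator = 2347 * 9.81 * 1.91^3 = 160428.7497
Denominator = 5.1 * 2.145472 * 2.050304 = 22.434230
W = 160428.7497 / 22.434230
W = 7151.07 N

7151.07
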